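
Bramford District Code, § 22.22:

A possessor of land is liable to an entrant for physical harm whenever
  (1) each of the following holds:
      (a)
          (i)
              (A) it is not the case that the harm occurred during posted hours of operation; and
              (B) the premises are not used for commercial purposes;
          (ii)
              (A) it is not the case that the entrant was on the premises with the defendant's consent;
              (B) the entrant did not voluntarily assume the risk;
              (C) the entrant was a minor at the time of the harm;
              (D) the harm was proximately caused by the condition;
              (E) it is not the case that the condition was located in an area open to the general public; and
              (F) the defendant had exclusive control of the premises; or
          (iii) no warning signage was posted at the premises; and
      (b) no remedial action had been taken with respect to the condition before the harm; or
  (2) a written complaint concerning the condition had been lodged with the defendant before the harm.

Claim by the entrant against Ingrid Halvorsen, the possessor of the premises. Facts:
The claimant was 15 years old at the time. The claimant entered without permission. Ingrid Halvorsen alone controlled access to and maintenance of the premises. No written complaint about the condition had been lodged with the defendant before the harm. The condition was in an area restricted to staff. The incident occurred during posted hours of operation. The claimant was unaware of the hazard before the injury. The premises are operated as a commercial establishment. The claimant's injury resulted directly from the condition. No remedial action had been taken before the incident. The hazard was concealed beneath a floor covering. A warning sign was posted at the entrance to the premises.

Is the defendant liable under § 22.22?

(A) not (during posted hours) — not met.
(B) not (commercial use) — not met.
(i): F AND F → false.
(A) not (consent to enter) — holds.
(B) no assumed risk — satisfied.
(C) entrant a minor — satisfied.
(D) proximate cause — satisfied.
(E) not (public area) — satisfied.
(F) exclusive control — satisfied.
(ii): T AND T AND T AND T AND T AND T → true.
(iii) no signage posted — not met.
(a): F OR T OR F → true.
(b) no remedial action — met.
(1) = T AND T = true.
(2) complaint lodged — fails.
Overall = T OR F = true.

Yes — liable.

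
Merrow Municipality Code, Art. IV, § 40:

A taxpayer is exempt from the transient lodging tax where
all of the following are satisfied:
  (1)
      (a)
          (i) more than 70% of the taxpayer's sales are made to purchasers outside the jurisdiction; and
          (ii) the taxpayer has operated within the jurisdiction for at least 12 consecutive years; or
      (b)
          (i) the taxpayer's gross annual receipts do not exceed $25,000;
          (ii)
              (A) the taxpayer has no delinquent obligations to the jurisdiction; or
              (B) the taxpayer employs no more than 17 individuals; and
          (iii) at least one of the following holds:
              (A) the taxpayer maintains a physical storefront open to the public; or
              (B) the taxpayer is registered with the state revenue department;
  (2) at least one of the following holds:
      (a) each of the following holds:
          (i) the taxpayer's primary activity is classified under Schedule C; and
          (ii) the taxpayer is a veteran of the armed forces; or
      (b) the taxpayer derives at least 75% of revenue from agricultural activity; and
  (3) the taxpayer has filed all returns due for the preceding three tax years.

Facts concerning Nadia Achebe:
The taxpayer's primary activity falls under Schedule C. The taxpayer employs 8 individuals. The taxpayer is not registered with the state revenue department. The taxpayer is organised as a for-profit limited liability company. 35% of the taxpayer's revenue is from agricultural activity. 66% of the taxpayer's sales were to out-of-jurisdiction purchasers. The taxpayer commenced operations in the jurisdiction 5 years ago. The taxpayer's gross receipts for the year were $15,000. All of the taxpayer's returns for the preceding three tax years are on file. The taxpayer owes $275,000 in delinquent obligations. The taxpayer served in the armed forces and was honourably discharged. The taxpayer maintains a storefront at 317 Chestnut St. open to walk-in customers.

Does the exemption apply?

Yes — exempt.

(i) >70% out-of-jur. sales — fails.
(ii) ≥ 12 yrs in jurisdiction — fails.
So (a) is not satisfied (F AND F).
(i) receipts ≤ $25,000 — satisfied.
(A) no delinquency — not met.
(B) ≤ 17 employees — met.
(ii): F OR T → true.
(A) has storefront — satisfied.
(B) state-registered — fails.
(iii) = T OR F = true.
So (b) is satisfied (T AND T AND T).
(1) = F OR T = true.
(i) Schedule C activity — satisfied.
(ii) veteran — holds.
So (a) is satisfied (T AND T).
(b) ≥75% agricultural — not satisfied.
So (2) is satisfied (T OR F).
(3) returns current — holds.
Overall = T AND T AND T = true.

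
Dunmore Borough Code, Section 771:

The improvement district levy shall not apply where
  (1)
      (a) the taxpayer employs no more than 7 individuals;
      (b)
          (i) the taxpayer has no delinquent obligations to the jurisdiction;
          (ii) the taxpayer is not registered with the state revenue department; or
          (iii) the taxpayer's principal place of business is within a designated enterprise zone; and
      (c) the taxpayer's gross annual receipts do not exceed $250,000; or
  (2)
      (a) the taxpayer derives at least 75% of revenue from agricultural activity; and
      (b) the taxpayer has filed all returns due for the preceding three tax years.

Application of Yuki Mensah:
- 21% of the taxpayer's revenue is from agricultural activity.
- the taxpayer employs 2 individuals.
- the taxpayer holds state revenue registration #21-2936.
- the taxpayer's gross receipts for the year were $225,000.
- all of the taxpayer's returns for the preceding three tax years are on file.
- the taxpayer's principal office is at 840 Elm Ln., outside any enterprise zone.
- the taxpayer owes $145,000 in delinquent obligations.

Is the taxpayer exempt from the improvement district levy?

(a) ≤ 7 employees — holds.
(i) no delinquency — fails.
(ii) not (state-registered) — not met.
(iii) in enterprise zone — not met.
(b): F OR F OR F → false.
(c) receipts ≤ $250,000 — met.
(1): T AND F AND T → false.
(a) ≥75% agricultural — not met.
(b) returns current — met.
(2): F AND T → false.
Overall = F OR F = false.

No — not exempt.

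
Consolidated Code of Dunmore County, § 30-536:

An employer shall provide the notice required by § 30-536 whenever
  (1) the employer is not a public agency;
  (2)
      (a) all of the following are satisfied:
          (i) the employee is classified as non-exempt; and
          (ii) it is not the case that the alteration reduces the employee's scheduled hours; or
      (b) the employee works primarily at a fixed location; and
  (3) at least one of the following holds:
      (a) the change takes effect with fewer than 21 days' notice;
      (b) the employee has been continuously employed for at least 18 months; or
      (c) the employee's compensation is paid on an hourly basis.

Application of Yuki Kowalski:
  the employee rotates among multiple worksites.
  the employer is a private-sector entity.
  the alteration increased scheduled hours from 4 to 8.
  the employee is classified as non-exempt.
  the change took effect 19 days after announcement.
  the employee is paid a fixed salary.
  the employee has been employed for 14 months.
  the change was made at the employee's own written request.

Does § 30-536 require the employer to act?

Yes — required.

(1) not (public agency) — met.
(i) non-exempt — satisfied.
(ii) not (hours reduced) — holds.
So (a) is satisfied (T AND T).
(b) fixed location — not met.
(2): T OR F → true.
(a) < 21 days' notice — met.
(b) tenure ≥ 18 mo. — not satisfied.
(c) hourly-paid — not satisfied.
(3): T OR F OR F → true.
Overall = T AND T AND T = true.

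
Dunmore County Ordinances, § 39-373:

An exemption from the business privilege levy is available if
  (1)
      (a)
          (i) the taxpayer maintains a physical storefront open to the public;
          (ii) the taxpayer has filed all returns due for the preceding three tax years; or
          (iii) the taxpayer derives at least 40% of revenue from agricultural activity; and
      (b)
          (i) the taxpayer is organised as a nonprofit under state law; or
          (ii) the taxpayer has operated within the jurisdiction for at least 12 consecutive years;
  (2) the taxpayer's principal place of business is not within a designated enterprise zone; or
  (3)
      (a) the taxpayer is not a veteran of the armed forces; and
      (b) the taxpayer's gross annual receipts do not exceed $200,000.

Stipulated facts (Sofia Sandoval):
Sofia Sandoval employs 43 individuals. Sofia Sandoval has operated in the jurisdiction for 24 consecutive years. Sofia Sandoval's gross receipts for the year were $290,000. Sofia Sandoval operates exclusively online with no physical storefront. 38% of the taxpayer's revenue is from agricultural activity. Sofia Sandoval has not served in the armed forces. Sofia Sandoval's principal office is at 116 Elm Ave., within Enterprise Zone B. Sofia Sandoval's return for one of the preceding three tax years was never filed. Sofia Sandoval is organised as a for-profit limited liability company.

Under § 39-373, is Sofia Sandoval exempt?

No — not exempt.

(i) has storefront — not met.
(ii) returns current — not met.
(iii) ≥40% agricultural — not met.
So (a) is not satisfied (F OR F OR F).
(i) nonprofit — not satisfied.
(ii) ≥ 12 yrs in jurisdiction — satisfied.
So (b) is satisfied (F OR T).
(1): F AND T → false.
(2) not (in enterprise zone) — fails.
(a) not (veteran) — met.
(b) receipts ≤ $200,000 — fails.
So (3) is not satisfied (T AND F).
Overall: F OR F OR F → false.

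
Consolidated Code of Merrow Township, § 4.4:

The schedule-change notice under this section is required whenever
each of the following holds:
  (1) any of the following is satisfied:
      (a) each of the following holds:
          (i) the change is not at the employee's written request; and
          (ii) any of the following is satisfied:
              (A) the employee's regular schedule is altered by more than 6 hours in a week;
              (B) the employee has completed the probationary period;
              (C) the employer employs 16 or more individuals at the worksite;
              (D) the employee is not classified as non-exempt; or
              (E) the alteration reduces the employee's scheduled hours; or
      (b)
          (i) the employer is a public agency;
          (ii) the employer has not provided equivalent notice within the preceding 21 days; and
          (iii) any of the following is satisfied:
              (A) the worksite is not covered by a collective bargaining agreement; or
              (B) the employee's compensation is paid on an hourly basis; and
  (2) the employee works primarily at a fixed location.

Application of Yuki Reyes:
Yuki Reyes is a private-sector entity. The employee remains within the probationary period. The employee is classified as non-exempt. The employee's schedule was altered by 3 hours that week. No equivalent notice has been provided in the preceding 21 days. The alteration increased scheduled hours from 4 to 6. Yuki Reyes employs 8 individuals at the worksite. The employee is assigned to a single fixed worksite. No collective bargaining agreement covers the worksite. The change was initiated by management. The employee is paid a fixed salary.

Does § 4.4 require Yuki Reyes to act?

No — not required.

(i) not employee-requested — satisfied.
(A) schedule shift > 6h — fails.
(B) past probation — not satisfied.
(C) ≥ 16 at site — not satisfied.
(D) not (non-exempt) — fails.
(E) hours reduced — not met.
(ii): F OR F OR F OR F OR F → false.
So (a) is not satisfied (T AND F).
(i) public agency — not met.
(ii) no recent notice — met.
(A) no CBA — met.
(B) hourly-paid — fails.
So (iii) is satisfied (T OR F).
(b) = F AND T AND T = false.
(1) = F OR F = false.
(2) fixed location — satisfied.
Overall = F AND T = false.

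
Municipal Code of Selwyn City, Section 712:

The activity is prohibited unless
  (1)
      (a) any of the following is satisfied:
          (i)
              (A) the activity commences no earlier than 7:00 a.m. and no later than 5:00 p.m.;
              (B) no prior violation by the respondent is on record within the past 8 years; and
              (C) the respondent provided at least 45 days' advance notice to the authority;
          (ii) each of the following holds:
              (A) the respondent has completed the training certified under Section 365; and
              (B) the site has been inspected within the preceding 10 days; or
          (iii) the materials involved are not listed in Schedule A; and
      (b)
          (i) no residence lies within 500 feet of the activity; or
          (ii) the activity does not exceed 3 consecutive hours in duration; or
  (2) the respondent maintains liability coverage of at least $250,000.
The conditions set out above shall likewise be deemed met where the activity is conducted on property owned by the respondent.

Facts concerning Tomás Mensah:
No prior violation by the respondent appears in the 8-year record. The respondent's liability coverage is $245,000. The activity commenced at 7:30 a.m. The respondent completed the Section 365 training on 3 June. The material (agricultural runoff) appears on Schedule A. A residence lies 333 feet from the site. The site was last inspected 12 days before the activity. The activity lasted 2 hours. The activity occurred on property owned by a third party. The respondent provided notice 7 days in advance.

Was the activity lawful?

No — unlawful.

(A) start within hours — satisfied.
(B) no prior violation — satisfied.
(C) ≥45 days' notice — fails.
(i) = T AND T AND F = false.
(A) training certified — met.
(B) site inspected — not met.
(ii) = T AND F = false.
(iii) not (Schedule A material) — fails.
(a) = F OR F OR F = false.
(i) no residence in 500 ft — not met.
(ii) ≤ 3 hrs duration — satisfied.
So (b) is satisfied (F OR T).
(1): F AND T → false.
(2) coverage ≥ $250,000 — not met.
Overall = F OR F = false.
Exception (own property) — not satisfied.
Result: main false OR exception false → false.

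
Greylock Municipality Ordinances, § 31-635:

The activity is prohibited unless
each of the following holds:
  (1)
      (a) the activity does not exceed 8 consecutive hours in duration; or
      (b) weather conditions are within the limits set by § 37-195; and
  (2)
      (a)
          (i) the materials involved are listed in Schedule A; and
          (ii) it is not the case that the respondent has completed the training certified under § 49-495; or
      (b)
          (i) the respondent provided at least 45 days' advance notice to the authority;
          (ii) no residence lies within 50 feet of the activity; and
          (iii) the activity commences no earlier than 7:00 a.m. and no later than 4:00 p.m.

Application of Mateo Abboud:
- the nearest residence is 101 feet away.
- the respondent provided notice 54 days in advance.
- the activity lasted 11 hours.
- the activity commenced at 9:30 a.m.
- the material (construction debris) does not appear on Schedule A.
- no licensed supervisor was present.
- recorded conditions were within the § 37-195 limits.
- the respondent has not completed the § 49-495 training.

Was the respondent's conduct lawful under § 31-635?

Yes — lawful.

(a) ≤ 8 hrs duration — not met.
(b) weather ok — holds.
(1): F OR T → true.
(i) Schedule A material — fails.
(ii) not (training certified) — met.
(a) = F AND T = false.
(i) ≥45 days' notice — met.
(ii) no residence in 50 ft — holds.
(iii) start within hours — satisfied.
So (b) is satisfied (T AND T AND T).
(2) = F OR T = true.
Overall = T AND T = true.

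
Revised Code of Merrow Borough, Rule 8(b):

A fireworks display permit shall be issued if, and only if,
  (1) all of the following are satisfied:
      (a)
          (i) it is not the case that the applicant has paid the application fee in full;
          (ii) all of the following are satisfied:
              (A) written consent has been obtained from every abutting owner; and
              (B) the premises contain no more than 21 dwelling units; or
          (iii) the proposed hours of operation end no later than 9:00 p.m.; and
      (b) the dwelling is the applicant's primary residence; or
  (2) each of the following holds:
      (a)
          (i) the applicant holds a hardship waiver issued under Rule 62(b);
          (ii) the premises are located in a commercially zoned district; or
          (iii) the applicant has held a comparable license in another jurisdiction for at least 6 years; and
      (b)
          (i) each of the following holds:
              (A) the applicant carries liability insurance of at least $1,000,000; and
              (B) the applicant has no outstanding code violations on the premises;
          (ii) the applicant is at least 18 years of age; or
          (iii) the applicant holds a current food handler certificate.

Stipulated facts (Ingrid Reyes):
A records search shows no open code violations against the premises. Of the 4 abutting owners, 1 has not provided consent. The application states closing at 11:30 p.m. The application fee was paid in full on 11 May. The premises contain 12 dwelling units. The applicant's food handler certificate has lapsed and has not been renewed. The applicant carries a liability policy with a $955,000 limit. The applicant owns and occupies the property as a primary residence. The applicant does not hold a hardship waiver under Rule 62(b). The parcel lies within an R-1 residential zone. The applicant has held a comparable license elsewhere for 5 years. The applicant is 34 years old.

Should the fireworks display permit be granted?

No — denied.

(i) not (fee paid) — fails.
(A) all abutters consent — fails.
(B) ≤ 21 units — satisfied.
So (ii) is not satisfied (F AND T).
(iii) closes by 9 p.m. — fails.
(a) = F OR F OR F = false.
(b) primary residence — satisfied.
So (1) is not satisfied (F AND T).
(i) hardship waiver — not satisfied.
(ii) commercially zoned — fails.
(iii) prior license ≥ 6 yr — not met.
So (a) is not satisfied (F OR F OR F).
(A) insurance ≥ $1,000,000 — not satisfied.
(B) no code violations — holds.
(i) = F AND T = false.
(ii) age ≥ 18 — holds.
(iii) food handler cert. — not met.
So (b) is satisfied (F OR T OR F).
So (2) is not satisfied (F AND T).
Overall: F OR F → false.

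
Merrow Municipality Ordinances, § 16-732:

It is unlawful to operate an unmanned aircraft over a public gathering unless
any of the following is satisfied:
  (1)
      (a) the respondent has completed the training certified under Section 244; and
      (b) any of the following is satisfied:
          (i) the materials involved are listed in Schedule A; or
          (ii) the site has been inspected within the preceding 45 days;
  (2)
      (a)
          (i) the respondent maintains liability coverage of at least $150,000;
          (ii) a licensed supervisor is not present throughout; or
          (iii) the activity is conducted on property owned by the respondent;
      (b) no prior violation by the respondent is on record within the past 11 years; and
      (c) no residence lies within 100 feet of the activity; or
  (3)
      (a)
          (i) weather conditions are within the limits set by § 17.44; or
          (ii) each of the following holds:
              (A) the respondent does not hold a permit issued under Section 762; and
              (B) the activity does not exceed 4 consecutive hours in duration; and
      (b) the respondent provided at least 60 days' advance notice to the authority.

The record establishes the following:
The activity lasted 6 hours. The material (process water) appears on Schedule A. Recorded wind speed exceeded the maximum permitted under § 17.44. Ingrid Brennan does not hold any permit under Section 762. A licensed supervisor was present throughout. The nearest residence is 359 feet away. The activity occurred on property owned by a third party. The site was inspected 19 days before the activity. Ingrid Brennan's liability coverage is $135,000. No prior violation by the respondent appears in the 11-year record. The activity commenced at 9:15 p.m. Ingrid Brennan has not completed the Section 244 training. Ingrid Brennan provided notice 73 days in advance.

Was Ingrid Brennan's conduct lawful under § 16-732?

(a) training certified — not met.
(i) Schedule A material — holds.
(ii) site inspected — met.
(b): T OR T → true.
(1) = F AND T = false.
(i) coverage ≥ $150,000 — fails.
(ii) not (supervisor present) — not met.
(iii) own property — fails.
(a): F OR F OR F → false.
(b) no prior violation — satisfied.
(c) no residence in 100 ft — met.
So (2) is not satisfied (F AND T AND T).
(i) weather ok — fails.
(A) not (holds permit) — satisfied.
(B) ≤ 4 hrs duration — not satisfied.
So (ii) is not satisfied (T AND F).
So (a) is not satisfied (F OR F).
(b) ≥60 days' notice — satisfied.
So (3) is not satisfied (F AND T).
So Overall is not satisfied (F OR F OR F).

No — unlawful.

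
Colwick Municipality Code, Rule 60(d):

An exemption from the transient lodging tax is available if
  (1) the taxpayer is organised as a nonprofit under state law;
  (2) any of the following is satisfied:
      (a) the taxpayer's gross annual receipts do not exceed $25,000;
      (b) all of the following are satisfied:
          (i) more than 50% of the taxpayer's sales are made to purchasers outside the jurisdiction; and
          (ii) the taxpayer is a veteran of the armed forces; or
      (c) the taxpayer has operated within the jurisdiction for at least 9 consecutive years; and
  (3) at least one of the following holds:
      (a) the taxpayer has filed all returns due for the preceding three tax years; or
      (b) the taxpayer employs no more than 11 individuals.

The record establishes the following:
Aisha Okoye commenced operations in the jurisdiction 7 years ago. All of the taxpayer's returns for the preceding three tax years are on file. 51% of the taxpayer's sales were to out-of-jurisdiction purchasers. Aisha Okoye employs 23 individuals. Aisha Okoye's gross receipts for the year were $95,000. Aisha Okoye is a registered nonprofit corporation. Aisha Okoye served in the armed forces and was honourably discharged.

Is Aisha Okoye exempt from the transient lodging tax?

Yes — exempt.

(1) nonprofit — met.
(a) receipts ≤ $25,000 — not met.
(i) >50% out-of-jur. sales — satisfied.
(ii) veteran — satisfied.
(b) = T AND T = true.
(c) ≥ 9 yrs in jurisdiction — not met.
(2): F OR T OR F → true.
(a) returns current — holds.
(b) ≤ 11 employees — not met.
So (3) is satisfied (T OR F).
Overall = T AND T AND T = true.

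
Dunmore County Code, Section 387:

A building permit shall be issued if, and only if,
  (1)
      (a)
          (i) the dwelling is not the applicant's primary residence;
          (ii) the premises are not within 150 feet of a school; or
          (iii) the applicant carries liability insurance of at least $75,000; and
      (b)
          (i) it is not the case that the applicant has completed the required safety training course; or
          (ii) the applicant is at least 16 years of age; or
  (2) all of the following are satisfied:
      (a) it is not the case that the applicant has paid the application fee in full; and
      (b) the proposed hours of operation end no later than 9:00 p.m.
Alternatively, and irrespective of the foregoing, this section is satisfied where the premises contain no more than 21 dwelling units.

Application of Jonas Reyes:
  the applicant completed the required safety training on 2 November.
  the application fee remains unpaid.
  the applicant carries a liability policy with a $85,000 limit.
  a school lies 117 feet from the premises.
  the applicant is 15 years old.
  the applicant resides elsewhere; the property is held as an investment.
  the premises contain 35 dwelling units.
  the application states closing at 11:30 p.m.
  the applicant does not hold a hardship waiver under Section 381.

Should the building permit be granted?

(i) not (primary residence) — met.
(ii) ≥150 ft from school — not met.
(iii) insurance ≥ $75,000 — holds.
So (a) is satisfied (T OR F OR T).
(i) not (safety training) — not met.
(ii) age ≥ 16 — not met.
(b) = F OR F = false.
(1): T AND F → false.
(a) not (fee paid) — met.
(b) closes by 9 p.m. — not met.
(2) = T AND F = false.
Overall = F OR F = false.
Exception (≤ 21 units) — not satisfied.
Result: main false OR exception false → false.

No — denied.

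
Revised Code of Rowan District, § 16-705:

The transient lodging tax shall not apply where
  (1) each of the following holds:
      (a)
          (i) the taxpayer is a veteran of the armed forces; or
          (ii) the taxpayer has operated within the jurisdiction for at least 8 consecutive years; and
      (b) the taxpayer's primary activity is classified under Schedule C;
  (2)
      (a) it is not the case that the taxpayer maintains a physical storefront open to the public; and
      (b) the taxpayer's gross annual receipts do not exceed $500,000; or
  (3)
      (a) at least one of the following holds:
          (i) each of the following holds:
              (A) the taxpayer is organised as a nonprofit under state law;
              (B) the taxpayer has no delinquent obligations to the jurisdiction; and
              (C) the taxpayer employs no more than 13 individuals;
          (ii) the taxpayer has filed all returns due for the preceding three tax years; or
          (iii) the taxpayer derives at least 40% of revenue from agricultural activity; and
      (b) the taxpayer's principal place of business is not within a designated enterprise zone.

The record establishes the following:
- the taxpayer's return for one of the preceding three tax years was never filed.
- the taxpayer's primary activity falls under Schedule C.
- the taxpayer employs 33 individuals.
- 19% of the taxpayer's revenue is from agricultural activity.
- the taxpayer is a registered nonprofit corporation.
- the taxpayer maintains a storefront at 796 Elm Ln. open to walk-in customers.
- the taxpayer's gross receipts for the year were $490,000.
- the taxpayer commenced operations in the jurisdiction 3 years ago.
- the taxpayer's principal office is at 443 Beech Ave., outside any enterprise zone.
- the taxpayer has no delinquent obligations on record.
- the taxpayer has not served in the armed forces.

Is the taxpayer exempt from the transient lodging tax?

(i) veteran — not met.
(ii) ≥ 8 yrs in jurisdiction — not satisfied.
(a) = F OR F = false.
(b) Schedule C activity — met.
So (1) is not satisfied (F AND T).
(a) not (has storefront) — not met.
(b) receipts ≤ $500,000 — satisfied.
(2) = F AND T = false.
(A) nonprofit — met.
(B) no delinquency — met.
(C) ≤ 13 employees — not met.
(i): T AND T AND F → false.
(ii) returns current — fails.
(iii) ≥40% agricultural — not satisfied.
(a) = F OR F OR F = false.
(b) not (in enterprise zone) — satisfied.
(3) = F AND T = false.
So Overall is not satisfied (F OR F OR F).

No — not exempt.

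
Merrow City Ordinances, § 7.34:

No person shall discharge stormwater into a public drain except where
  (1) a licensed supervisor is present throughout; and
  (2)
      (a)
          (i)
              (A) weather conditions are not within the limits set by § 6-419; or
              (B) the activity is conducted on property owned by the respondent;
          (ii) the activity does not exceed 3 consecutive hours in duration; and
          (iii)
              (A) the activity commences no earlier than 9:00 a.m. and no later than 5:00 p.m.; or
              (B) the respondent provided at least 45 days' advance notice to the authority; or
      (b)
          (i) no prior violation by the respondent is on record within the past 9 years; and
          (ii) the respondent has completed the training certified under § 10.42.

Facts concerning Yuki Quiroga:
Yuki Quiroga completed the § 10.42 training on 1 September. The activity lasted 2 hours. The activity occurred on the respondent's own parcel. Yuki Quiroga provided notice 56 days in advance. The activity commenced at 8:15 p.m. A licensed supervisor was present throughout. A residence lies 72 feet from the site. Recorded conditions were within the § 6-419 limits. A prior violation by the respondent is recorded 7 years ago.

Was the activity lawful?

(1) supervisor present — satisfied.
(A) not (weather ok) — not met.
(B) own property — satisfied.
So (i) is satisfied (F OR T).
(ii) ≤ 3 hrs duration — satisfied.
(A) start within hours — not satisfied.
(B) ≥45 days' notice — met.
(iii): F OR T → true.
(a): T AND T AND T → true.
(i) no prior violation — fails.
(ii) training certified — satisfied.
So (b) is not satisfied (F AND T).
So (2) is satisfied (T OR F).
Overall: T AND T → true.

Yes — lawful.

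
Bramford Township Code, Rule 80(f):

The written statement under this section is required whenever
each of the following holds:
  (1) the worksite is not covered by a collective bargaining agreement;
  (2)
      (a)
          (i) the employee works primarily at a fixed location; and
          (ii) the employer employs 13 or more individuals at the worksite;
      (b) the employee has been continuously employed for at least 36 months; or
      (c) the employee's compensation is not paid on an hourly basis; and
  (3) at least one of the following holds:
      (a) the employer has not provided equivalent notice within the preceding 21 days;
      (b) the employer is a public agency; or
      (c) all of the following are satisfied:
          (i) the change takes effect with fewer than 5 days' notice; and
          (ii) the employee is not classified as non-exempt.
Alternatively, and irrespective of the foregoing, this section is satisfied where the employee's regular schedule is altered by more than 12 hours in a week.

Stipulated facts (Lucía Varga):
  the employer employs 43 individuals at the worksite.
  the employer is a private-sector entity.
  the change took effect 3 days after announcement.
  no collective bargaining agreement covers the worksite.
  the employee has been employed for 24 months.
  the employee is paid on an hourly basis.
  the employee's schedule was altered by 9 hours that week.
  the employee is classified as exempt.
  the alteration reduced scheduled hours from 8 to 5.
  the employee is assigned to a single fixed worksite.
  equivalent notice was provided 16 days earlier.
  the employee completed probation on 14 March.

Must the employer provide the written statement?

Yes — required.

(1) no CBA — met.
(i) fixed location — met.
(ii) ≥ 13 at site — met.
So (a) is satisfied (T AND T).
(b) tenure ≥ 36 mo. — fails.
(c) not (hourly-paid) — fails.
So (2) is satisfied (T OR F OR F).
(a) no recent notice — not met.
(b) public agency — not met.
(i) < 5 days' notice — satisfied.
(ii) not (non-exempt) — satisfied.
(c): T AND T → true.
So (3) is satisfied (F OR F OR T).
Overall: T AND T AND T → true.
Exception (schedule shift > 12h) — not satisfied.
Result: main true OR exception false → true.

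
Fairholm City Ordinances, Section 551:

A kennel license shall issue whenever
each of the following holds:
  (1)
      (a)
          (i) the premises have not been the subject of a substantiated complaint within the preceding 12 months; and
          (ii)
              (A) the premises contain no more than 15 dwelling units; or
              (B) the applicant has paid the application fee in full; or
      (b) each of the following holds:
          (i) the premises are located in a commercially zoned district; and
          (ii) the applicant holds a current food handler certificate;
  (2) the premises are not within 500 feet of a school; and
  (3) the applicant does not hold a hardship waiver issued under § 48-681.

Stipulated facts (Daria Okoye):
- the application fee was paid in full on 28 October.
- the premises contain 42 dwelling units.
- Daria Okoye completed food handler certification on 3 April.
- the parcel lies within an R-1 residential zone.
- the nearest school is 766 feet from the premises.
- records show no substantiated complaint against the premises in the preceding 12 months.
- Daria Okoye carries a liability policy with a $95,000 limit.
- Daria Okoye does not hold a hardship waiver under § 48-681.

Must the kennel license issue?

(i) no complaint in 12 mo. — satisfied.
(A) ≤ 15 units — not satisfied.
(B) fee paid — met.
(ii): F OR T → true.
So (a) is satisfied (T AND T).
(i) commercially zoned — not met.
(ii) food handler cert. — holds.
(b) = F AND T = false.
(1) = T OR F = true.
(2) ≥500 ft from school — met.
(3) not (hardship waiver) — holds.
So Overall is satisfied (T AND T AND T).

Yes — granted.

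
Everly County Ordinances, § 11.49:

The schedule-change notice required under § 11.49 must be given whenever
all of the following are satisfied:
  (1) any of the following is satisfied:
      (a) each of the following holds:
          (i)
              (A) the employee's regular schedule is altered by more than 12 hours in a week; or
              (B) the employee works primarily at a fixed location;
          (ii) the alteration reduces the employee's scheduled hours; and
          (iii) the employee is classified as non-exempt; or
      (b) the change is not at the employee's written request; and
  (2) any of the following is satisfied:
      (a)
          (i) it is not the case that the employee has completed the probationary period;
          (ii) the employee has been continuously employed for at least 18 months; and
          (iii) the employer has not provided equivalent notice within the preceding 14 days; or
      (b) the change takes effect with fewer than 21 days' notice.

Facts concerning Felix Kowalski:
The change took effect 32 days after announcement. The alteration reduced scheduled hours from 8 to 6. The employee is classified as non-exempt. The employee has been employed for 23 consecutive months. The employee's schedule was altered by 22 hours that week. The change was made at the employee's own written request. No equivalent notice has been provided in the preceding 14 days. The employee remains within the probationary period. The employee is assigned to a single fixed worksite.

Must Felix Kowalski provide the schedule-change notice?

Yes — required.

(A) schedule shift > 12h — satisfied.
(B) fixed location — satisfied.
So (i) is satisfied (T OR T).
(ii) hours reduced — met.
(iii) non-exempt — holds.
(a) = T AND T AND T = true.
(b) not employee-requested — fails.
So (1) is satisfied (T OR F).
(i) not (past probation) — satisfied.
(ii) tenure ≥ 18 mo. — met.
(iii) no recent notice — holds.
(a): T AND T AND T → true.
(b) < 21 days' notice — not satisfied.
(2): T OR F → true.
Overall: T AND T → true.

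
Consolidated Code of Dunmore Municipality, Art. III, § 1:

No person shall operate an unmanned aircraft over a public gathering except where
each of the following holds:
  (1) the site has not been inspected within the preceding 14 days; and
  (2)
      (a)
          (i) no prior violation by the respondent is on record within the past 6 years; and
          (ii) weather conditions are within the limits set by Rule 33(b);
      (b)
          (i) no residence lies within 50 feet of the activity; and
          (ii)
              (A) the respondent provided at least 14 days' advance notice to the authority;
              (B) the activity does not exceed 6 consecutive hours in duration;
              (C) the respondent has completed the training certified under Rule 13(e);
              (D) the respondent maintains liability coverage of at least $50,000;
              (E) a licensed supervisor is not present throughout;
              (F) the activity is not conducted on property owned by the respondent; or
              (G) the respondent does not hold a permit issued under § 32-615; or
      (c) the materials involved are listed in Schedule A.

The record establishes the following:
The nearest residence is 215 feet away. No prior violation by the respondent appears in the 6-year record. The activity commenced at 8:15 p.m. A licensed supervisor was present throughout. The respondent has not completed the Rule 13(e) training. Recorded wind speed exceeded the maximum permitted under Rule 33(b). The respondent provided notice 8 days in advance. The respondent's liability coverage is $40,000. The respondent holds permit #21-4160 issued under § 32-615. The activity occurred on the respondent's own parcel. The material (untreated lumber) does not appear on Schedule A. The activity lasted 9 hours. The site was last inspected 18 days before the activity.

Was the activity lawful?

No — unlawful.

(1) not (site inspected) — met.
(i) no prior violation — holds.
(ii) weather ok — not met.
(a): T AND F → false.
(i) no residence in 50 ft — holds.
(A) ≥14 days' notice — not satisfied.
(B) ≤ 6 hrs duration — fails.
(C) training certified — not satisfied.
(D) coverage ≥ $50,000 — not met.
(E) not (supervisor present) — not satisfied.
(F) not (own property) — not met.
(G) not (holds permit) — not met.
So (ii) is not satisfied (F OR F OR F OR F OR F OR F OR F).
(b) = T AND F = false.
(c) Schedule A material — fails.
(2): F OR F OR F → false.
Overall: T AND F → false.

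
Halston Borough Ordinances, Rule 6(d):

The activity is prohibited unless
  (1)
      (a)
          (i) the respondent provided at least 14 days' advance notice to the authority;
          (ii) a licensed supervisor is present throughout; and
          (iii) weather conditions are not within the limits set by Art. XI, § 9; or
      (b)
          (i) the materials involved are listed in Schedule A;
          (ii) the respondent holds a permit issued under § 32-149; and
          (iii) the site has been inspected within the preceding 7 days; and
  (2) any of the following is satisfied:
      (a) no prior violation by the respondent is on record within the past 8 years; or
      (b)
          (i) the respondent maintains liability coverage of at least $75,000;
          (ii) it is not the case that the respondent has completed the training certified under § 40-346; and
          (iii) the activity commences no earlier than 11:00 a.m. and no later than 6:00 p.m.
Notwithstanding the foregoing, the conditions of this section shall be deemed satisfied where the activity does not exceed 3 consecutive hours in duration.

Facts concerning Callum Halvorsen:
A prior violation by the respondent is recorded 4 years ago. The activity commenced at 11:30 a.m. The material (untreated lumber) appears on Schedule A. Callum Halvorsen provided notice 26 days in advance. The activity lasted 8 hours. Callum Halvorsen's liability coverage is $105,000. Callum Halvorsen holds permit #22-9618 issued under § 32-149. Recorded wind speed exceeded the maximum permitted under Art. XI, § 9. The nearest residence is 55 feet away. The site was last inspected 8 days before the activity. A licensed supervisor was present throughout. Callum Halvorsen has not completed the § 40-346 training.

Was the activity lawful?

Yes — lawful.

(i) ≥14 days' notice — satisfied.
(ii) supervisor present — holds.
(iii) not (weather ok) — holds.
So (a) is satisfied (T AND T AND T).
(i) Schedule A material — satisfied.
(ii) holds permit — satisfied.
(iii) site inspected — fails.
(b): T AND T AND F → false.
(1): T OR F → true.
(a) no prior violation — fails.
(i) coverage ≥ $75,000 — holds.
(ii) not (training certified) — met.
(iii) start within hours — met.
(b) = T AND T AND T = true.
So (2) is satisfied (F OR T).
Overall: T AND T → true.
Exception (≤ 3 hrs duration) — not satisfied.
Result: main true OR exception false → true.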